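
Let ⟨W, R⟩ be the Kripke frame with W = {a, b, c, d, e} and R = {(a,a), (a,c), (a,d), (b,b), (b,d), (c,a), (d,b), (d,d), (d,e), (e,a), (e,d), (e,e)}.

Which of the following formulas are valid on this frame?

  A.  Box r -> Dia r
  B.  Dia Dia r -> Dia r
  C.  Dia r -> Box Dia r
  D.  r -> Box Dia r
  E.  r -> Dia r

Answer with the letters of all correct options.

A

R is not reflexive: not c R c.
R is not symmetric: a R d but not d R a.
R is not transitive: a R d and d R b but not a R b.
R is not euclidean: a R c and a R d but not c R d.
R is serial: every world has an R-successor.
(A) Box r -> Dia r (axiom D) characterises the serial frames. R is serial — valid.
(B) Dia Dia r -> Dia r (the dual of axiom 4) characterises the transitive frames. R is not transitive — not valid.
(C) axiom 5: valid iff R is euclidean. R is not euclidean — not valid.
(D) r -> Box Dia r is axiom B, which corresponds to symmetry. R is not symmetric — not valid.
(E) r -> Dia r is the dual of axiom T, which corresponds to reflexivity. R is not reflexive — not valid.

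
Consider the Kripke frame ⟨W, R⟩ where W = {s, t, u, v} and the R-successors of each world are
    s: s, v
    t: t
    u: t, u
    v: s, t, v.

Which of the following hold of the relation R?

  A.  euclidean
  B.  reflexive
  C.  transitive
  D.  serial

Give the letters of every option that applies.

(A) not euclidean: u R t and u R u but not t R u.
(B) reflexive: each world relates to itself.
(C) not transitive: s R v and v R t but not s R t.
(D) serial: every world has an R-successor.

B, D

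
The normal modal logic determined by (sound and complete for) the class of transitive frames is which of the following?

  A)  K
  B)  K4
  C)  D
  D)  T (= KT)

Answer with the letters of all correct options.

(A) K is determined by the class of arbitrary frames.
(B) K4 is determined by exactly this class.
(C) D is determined by the class of serial frames.
(D) T (= KT) is determined by the class of reflexive frames.

B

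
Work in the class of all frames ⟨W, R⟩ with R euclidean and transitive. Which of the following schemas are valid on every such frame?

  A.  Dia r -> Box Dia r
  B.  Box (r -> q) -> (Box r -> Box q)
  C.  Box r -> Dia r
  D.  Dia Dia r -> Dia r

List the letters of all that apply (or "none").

(A) Dia r -> Box Dia r (axiom 5) characterises the euclidean frames. Every such R is euclidean — valid.
(B) this is just K, valid on every normal frame.
(C) Box r -> Dia r is axiom D, which corresponds to seriality. Such an R need not be serial — not valid.
(D) Dia Dia r -> Dia r (the dual of axiom 4) characterises the transitive frames. Every such R is transitive — valid.

A, B, D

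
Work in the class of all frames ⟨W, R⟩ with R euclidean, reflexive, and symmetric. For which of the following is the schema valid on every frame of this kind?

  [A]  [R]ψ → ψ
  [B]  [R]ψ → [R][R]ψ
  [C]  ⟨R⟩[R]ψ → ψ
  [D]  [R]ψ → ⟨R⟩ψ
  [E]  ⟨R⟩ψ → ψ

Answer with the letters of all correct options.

A relation that is euclidean, reflexive, and symmetric is also serial and transitive.
(A) axiom T: valid iff R is reflexive. Every such R is reflexive — valid.
(B) axiom 4: valid iff R is transitive. Every such R is transitive — valid.
(C) ⟨R⟩[R]ψ → ψ (the dual of axiom B) characterises the symmetric frames. Every such R is symmetric — valid.
(D) [R]ψ → ⟨R⟩ψ (axiom D) characterises the serial frames. Every such R is serial — valid.
(E) ⟨R⟩ψ → ψ (the converse of T) corresponds to R being a subset of the identity. Such an R need not be a subset of the identity, so not valid.

A, B, C, D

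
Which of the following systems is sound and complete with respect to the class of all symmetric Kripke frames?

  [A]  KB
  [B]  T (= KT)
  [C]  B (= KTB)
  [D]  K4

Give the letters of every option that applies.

(A) KB is determined by exactly this class.
(B) T (= KT) is determined by the class of reflexive frames.
(C) B (= KTB) is determined by the class of reflexive and symmetric frames.
(D) K4 is determined by the class of transitive frames.

A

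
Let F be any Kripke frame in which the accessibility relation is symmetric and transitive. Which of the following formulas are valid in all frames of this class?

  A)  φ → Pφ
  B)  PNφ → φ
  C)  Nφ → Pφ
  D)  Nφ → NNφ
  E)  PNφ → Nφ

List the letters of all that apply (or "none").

B, D, E

A symmetric transitive relation is euclidean (uRv and uRw give vRu by symmetry, then vRw by transitivity).
(A) φ → Pφ is the dual of axiom T; it is valid on a frame exactly when R is reflexive. Such an R need not be reflexive, so not valid.
(B) PNφ → φ is the dual of axiom B, which corresponds to symmetry. Every such R is symmetric — valid.
(C) Nφ → Pφ is axiom D, which corresponds to seriality. Such an R need not be serial — not valid.
(D) Nφ → NNφ is axiom 4, which corresponds to transitivity. Every such R is transitive — valid.
(E) PNφ → Nφ (the dual of axiom 5) characterises the euclidean frames. Every such R is euclidean — valid.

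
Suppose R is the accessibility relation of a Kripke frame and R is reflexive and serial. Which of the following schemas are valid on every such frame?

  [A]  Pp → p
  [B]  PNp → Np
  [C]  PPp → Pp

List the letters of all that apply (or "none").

none

(A) Pp → p is the converse of T; it holds exactly when R ⊆ identity. Such an R need not be a subset of the identity — not valid.
(B) PNp → Np (the dual of axiom 5) characterises the euclidean frames. Such an R need not be euclidean — not valid.
(C) PPp → Pp is the dual of axiom 4; it is valid on a frame exactly when R is transitive. Such an R need not be transitive, so not valid.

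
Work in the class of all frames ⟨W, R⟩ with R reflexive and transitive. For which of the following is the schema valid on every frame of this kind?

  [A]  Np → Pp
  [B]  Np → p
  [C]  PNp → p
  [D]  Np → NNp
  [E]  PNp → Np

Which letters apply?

A, B, D

Reflexive relations are serial.
(A) Np → Pp is axiom D, which corresponds to seriality. Every such R is serial — valid.
(B) axiom T: valid iff R is reflexive. Every such R is reflexive — valid.
(C) PNp → p (the dual of axiom B) characterises the symmetric frames. Such an R need not be symmetric — not valid.
(D) Np → NNp (axiom 4) characterises the transitive frames. Every such R is transitive — valid.
(E) PNp → Np is the dual of axiom 5; it is valid on a frame exactly when R is euclidean. Such an R need not be euclidean, so not valid.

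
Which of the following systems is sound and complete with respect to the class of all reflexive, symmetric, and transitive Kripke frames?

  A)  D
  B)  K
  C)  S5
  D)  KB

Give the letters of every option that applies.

(A) D is determined by the class of serial frames.
(B) K is determined by the class of arbitrary frames.
(C) S5 is determined by exactly this class.
(D) KB is determined by the class of symmetric frames.

C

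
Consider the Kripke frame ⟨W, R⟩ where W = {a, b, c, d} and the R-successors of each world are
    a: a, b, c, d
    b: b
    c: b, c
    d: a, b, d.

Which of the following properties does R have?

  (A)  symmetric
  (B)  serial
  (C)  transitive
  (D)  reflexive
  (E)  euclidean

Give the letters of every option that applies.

(A) not symmetric: a R b but not b R a.
(B) serial: every world has an R-successor.
(C) not transitive: d R a and a R c but not d R c.
(D) reflexive: each world relates to itself.
(E) not euclidean: a R b and a R a but not b R a.

B, D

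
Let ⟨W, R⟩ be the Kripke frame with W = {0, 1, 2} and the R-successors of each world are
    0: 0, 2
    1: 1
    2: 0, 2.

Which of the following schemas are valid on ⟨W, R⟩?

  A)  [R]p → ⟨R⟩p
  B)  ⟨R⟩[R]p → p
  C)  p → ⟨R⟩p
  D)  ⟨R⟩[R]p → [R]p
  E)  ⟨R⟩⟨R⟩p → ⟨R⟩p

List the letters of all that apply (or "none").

A, B, C, D, E

R is reflexive: each world relates to itself.
R is symmetric: every R-edge is matched by its reverse.
R is transitive: R is closed under composition.
R is euclidean: any two R-successors of the same world are R-related.
R is serial: every world has an R-successor.
(A) [R]p → ⟨R⟩p (axiom D) characterises the serial frames. R is serial — valid.
(B) ⟨R⟩[R]p → p (the dual of axiom B) characterises the symmetric frames. R is symmetric — valid.
(C) p → ⟨R⟩p is the dual of axiom T; it is valid on a frame exactly when R is reflexive. R is reflexive, so valid.
(D) ⟨R⟩[R]p → [R]p is the dual of axiom 5; it is valid on a frame exactly when R is euclidean. R is euclidean, so valid.
(E) the dual of axiom 4: valid iff R is transitive. R is transitive — valid.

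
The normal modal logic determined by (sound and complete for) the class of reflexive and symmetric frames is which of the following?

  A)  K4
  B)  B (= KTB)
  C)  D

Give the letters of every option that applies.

(A) K4 is determined by the class of transitive frames.
(B) B (= KTB) is determined by exactly this class.
(C) D is determined by the class of serial frames.

B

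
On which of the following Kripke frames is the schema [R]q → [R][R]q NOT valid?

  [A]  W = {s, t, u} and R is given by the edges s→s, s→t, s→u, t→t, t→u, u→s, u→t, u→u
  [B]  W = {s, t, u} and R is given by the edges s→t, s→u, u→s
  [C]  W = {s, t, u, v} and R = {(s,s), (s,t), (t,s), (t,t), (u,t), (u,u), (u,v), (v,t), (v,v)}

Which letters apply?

A, B, C

The schema [R]q → [R][R]q is axiom 4; it is valid on a frame iff R is transitive.
(A) R is not transitive (t R u and u R s but not t R s), so the schema fails here.
(B) R is not transitive (s R u and u R s but not s R s), so the schema fails here.
(C) R is not transitive (u R t and t R s but not u R s), so the schema fails here.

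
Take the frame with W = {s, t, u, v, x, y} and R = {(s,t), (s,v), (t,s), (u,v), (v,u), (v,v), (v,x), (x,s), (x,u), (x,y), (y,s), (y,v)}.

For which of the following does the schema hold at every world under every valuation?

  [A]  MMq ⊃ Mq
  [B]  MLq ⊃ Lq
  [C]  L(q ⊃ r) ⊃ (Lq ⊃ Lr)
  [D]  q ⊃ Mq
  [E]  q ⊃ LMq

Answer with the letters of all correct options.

C

R is not reflexive: not s R s.
R is not symmetric: s R v but not v R s.
R is not transitive: s R t and t R s but not s R s.
R is not euclidean: s R t and s R v but not t R v.
(A) MMq ⊃ Mq is the dual of axiom 4; it is valid on a frame exactly when R is transitive. R is not transitive, so not valid.
(B) the dual of axiom 5: valid iff R is euclidean. R is not euclidean — not valid.
(C) L(q ⊃ r) ⊃ (Lq ⊃ Lr) is axiom K, valid on every Kripke frame — valid.
(D) q ⊃ Mq is the dual of axiom T; it is valid on a frame exactly when R is reflexive. R is not reflexive, so not valid.
(E) q ⊃ LMq is axiom B, which corresponds to symmetry. R is not symmetric — not valid.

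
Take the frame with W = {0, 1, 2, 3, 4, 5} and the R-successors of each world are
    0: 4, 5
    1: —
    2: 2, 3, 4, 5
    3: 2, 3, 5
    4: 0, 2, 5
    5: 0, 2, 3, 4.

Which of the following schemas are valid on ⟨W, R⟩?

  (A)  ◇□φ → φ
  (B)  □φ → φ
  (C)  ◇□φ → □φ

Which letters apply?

A

R is not reflexive: not 0 R 0.
R is symmetric: every R-edge is matched by its reverse.
R is not euclidean: 2 R 3 and 2 R 4 but not 3 R 4.
(A) the dual of axiom B: valid iff R is symmetric. R is symmetric — valid.
(B) □φ → φ is axiom T, which corresponds to reflexivity. R is not reflexive — not valid.
(C) the dual of axiom 5: valid iff R is euclidean. R is not euclidean — not valid.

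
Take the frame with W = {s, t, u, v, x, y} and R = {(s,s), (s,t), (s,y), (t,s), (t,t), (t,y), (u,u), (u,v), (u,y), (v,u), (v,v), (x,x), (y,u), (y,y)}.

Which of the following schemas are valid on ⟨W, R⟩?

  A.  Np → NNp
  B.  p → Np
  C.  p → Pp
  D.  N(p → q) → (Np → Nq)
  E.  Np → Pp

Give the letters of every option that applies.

R is reflexive: each world relates to itself.
R is not transitive: s R y and y R u but not s R u.
R is serial: every world has an R-successor.
R is not a subset of the identity: s R t with s ≠ t.
(A) axiom 4: valid iff R is transitive. R is not transitive — not valid.
(B) p → Np (equivalent to ◇p→p) corresponds to R being a subset of the identity. Here R ⊄ identity, so not valid.
(C) p → Pp is the dual of axiom T, which corresponds to reflexivity. R is reflexive — valid.
(D) N(p → q) → (Np → Nq) is axiom K, valid on every Kripke frame — valid.
(E) Np → Pp (axiom D) characterises the serial frames. R is serial — valid.

C, D, E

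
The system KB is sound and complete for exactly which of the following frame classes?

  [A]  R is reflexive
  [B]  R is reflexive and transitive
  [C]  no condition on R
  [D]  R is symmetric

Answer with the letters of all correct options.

(A) this class determines T (= KT), not KB.
(B) this class determines S4, not KB.
(C) this class determines K, not KB.
(D) KB is sound and complete for exactly this class.

D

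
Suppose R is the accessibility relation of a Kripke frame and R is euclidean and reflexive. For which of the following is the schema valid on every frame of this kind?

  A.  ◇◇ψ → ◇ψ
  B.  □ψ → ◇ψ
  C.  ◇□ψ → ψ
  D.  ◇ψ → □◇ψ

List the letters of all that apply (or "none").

A, B, C, D

A reflexive euclidean relation is also symmetric (from wRw and wRv the euclidean condition gives vRw) and hence transitive; it is an equivalence relation.
(A) ◇◇ψ → ◇ψ (the dual of axiom 4) characterises the transitive frames. Every such R is transitive — valid.
(B) axiom D: valid iff R is serial. Every such R is serial — valid.
(C) ◇□ψ → ψ is the dual of axiom B, which corresponds to symmetry. Every such R is symmetric — valid.
(D) ◇ψ → □◇ψ (axiom 5) characterises the euclidean frames. Every such R is euclidean — valid.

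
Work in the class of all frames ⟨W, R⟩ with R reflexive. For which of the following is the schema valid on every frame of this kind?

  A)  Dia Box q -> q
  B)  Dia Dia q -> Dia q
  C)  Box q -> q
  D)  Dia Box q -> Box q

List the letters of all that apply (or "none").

C

A reflexive relation is serial.
(A) the dual of axiom B: valid iff R is symmetric. Such an R need not be symmetric — not valid.
(B) Dia Dia q -> Dia q is the dual of axiom 4; it is valid on a frame exactly when R is transitive. Such an R need not be transitive, so not valid.
(C) axiom T: valid iff R is reflexive. Every such R is reflexive — valid.
(D) Dia Box q -> Box q (the dual of axiom 5) characterises the euclidean frames. Such an R need not be euclidean — not valid.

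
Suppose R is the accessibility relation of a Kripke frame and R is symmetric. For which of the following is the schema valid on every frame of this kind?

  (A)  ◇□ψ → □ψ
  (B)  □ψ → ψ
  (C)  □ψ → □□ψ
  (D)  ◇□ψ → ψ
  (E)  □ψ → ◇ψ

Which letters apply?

(A) ◇□ψ → □ψ is the dual of axiom 5; it is valid on a frame exactly when R is euclidean. Such an R need not be euclidean, so not valid.
(B) □ψ → ψ is axiom T, which corresponds to reflexivity. Such an R need not be reflexive — not valid.
(C) □ψ → □□ψ is axiom 4, which corresponds to transitivity. Such an R need not be transitive — not valid.
(D) ◇□ψ → ψ is the dual of axiom B; it is valid on a frame exactly when R is symmetric. Every such R is symmetric, so valid.
(E) □ψ → ◇ψ (axiom D) characterises the serial frames. Such an R need not be serial — not valid.

D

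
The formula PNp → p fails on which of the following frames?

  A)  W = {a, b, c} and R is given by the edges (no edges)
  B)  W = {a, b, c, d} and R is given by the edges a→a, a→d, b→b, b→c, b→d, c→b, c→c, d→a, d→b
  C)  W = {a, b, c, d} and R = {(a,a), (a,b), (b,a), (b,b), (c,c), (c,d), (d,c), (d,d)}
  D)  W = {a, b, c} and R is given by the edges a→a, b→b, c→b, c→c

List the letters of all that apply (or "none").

The schema PNp → p is the dual of axiom B; it is valid on a frame iff R is symmetric.
(A) R is symmetric (every R-edge is matched by its reverse), so the schema is valid here.
(B) R is symmetric (every R-edge is matched by its reverse), so the schema is valid here.
(C) R is symmetric (every R-edge is matched by its reverse), so the schema is valid here.
(D) R is not symmetric (c R b but not b R c), so the schema fails here.

D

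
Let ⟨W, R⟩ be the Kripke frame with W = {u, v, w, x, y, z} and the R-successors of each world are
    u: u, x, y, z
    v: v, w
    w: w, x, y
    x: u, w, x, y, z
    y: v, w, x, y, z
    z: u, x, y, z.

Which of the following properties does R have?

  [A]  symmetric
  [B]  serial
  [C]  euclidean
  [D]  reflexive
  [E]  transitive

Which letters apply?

B, D

(A) not symmetric: u R y but not y R u.
(B) serial: every world has an R-successor.
(C) not euclidean: u R y and u R u but not y R u.
(D) reflexive: each world relates to itself.
(E) not transitive: u R x and x R w but not u R w.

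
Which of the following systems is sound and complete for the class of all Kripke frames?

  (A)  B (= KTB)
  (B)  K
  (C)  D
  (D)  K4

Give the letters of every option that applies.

(A) B (= KTB) is determined by the class of reflexive and symmetric frames.
(B) K is determined by exactly this class.
(C) D is determined by the class of serial frames.
(D) K4 is determined by the class of transitive frames.

B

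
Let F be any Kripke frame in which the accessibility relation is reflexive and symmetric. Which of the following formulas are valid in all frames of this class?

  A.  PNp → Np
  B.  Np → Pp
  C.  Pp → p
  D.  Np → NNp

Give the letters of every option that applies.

B

Reflexive relations are serial.
(A) PNp → Np is the dual of axiom 5; it is valid on a frame exactly when R is euclidean. Such an R need not be euclidean, so not valid.
(B) Np → Pp is axiom D, which corresponds to seriality. Every such R is serial — valid.
(C) Pp → p is the converse of T; it holds exactly when R ⊆ identity. Such an R need not be a subset of the identity — not valid.
(D) Np → NNp is axiom 4, which corresponds to transitivity. Such an R need not be transitive — not valid.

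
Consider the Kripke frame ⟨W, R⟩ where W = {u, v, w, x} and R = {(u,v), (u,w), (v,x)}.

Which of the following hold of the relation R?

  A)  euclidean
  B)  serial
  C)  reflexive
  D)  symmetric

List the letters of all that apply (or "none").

(A) not euclidean: u R v and u R w but not v R w.
(B) not serial: w has no R-successor.
(C) not reflexive: not u R u.
(D) not symmetric: u R v but not v R u.

none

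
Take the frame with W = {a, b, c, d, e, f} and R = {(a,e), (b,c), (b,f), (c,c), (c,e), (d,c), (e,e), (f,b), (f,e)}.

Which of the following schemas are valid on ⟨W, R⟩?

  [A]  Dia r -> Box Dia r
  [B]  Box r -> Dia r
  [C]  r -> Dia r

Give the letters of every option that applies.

R is not reflexive: not a R a.
R is not euclidean: b R c and b R f but not c R f.
R is serial: every world has an R-successor.
(A) Dia r -> Box Dia r is axiom 5; it is valid on a frame exactly when R is euclidean. R is not euclidean, so not valid.
(B) Box r -> Dia r is axiom D, which corresponds to seriality. R is serial — valid.
(C) r -> Dia r is the dual of axiom T, which corresponds to reflexivity. R is not reflexive — not valid.

B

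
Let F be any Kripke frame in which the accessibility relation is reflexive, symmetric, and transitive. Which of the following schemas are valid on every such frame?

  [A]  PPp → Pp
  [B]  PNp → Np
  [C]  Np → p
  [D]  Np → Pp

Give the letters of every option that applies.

A relation that is reflexive, symmetric, and transitive is also euclidean and serial.
(A) the dual of axiom 4: valid iff R is transitive. Every such R is transitive — valid.
(B) PNp → Np is the dual of axiom 5; it is valid on a frame exactly when R is euclidean. Every such R is euclidean, so valid.
(C) axiom T: valid iff R is reflexive. Every such R is reflexive — valid.
(D) Np → Pp (axiom D) characterises the serial frames. Every such R is serial — valid.

A, B, C, D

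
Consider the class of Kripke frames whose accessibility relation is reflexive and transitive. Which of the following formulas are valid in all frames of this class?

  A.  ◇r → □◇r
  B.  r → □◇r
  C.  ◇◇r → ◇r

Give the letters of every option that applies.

Reflexive relations are serial.
(A) ◇r → □◇r is axiom 5; it is valid on a frame exactly when R is euclidean. Such an R need not be euclidean, so not valid.
(B) r → □◇r is axiom B; it is valid on a frame exactly when R is symmetric. Such an R need not be symmetric, so not valid.
(C) ◇◇r → ◇r is the dual of axiom 4, which corresponds to transitivity. Every such R is transitive — valid.

C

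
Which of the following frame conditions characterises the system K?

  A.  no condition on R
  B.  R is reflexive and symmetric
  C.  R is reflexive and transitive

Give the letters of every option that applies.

(A) K is sound and complete for exactly this class.
(B) this class determines B (= KTB), not K.
(C) this class determines S4, not K.

A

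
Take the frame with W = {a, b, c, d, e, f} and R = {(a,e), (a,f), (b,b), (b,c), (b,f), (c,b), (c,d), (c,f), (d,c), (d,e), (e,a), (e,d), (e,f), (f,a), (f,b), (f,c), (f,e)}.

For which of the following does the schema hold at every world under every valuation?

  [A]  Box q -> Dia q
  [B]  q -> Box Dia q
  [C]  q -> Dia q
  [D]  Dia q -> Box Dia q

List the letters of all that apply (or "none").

A, B

R is not reflexive: not a R a.
R is symmetric: every R-edge is matched by its reverse.
R is not euclidean: c R b and c R d but not b R d.
R is serial: every world has an R-successor.
(A) axiom D: valid iff R is serial. R is serial — valid.
(B) axiom B: valid iff R is symmetric. R is symmetric — valid.
(C) the dual of axiom T: valid iff R is reflexive. R is not reflexive — not valid.
(D) Dia q -> Box Dia q is axiom 5; it is valid on a frame exactly when R is euclidean. R is not euclidean, so not valid.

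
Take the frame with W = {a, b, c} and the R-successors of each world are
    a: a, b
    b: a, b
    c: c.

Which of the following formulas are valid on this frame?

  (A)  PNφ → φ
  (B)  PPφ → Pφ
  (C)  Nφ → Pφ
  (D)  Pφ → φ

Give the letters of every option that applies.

R is symmetric: every R-edge is matched by its reverse.
R is transitive: R is closed under composition.
R is serial: every world has an R-successor.
R is not a subset of the identity: a R b with a ≠ b.
(A) PNφ → φ is the dual of axiom B, which corresponds to symmetry. R is symmetric — valid.
(B) PPφ → Pφ (the dual of axiom 4) characterises the transitive frames. R is transitive — valid.
(C) Nφ → Pφ is axiom D; it is valid on a frame exactly when R is serial. R is serial, so valid.
(D) Pφ → φ (the converse of T) corresponds to R being a subset of the identity. Here R ⊄ identity, so not valid.

A, B, C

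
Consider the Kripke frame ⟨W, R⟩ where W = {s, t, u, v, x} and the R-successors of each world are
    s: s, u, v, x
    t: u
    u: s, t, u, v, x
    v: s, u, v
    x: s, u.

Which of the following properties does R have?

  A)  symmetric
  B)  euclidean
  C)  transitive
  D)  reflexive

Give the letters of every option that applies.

(A) symmetric: every R-edge is matched by its reverse.
(B) not euclidean: s R v and s R x but not v R x.
(C) not transitive: s R u and u R t but not s R t.
(D) not reflexive: not t R t.

A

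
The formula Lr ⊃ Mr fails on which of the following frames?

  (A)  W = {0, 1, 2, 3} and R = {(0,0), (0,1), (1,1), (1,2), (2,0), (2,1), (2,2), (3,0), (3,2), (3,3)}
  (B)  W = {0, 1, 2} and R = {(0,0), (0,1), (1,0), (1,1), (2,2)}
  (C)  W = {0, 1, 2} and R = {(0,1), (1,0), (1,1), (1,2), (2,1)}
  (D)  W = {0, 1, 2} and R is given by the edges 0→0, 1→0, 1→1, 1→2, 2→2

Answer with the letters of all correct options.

none

The schema Lr ⊃ Mr is axiom D; it is valid on a frame iff R is serial.
(A) R is serial (every world has an R-successor), so the schema is valid here.
(B) R is serial (every world has an R-successor), so the schema is valid here.
(C) R is serial (every world has an R-successor), so the schema is valid here.
(D) R is serial (every world has an R-successor), so the schema is valid here.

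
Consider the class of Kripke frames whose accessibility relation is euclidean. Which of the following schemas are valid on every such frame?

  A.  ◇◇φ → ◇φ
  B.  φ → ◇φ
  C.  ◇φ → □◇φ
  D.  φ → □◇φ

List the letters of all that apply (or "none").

C

(A) ◇◇φ → ◇φ is the dual of axiom 4, which corresponds to transitivity. Such an R need not be transitive — not valid.
(B) φ → ◇φ is the dual of axiom T, which corresponds to reflexivity. Such an R need not be reflexive — not valid.
(C) ◇φ → □◇φ (axiom 5) characterises the euclidean frames. Every such R is euclidean — valid.
(D) φ → □◇φ is axiom B, which corresponds to symmetry. Such an R need not be symmetric — not valid.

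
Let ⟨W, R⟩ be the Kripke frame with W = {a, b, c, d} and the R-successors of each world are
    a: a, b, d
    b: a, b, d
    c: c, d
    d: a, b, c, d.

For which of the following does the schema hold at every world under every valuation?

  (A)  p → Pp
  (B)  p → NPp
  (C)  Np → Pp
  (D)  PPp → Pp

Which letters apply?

R is reflexive: each world relates to itself.
R is symmetric: every R-edge is matched by its reverse.
R is not transitive: a R d and d R c but not a R c.
R is serial: every world has an R-successor.
(A) p → Pp is the dual of axiom T; it is valid on a frame exactly when R is reflexive. R is reflexive, so valid.
(B) axiom B: valid iff R is symmetric. R is symmetric — valid.
(C) Np → Pp (axiom D) characterises the serial frames. R is serial — valid.
(D) PPp → Pp is the dual of axiom 4, which corresponds to transitivity. R is not transitive — not valid.

A, B, C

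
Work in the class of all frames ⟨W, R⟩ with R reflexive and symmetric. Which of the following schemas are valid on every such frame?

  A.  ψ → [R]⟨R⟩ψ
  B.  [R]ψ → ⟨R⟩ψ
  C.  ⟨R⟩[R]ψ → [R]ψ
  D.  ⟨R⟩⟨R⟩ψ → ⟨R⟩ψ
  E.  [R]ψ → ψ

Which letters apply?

A, B, E

Reflexive relations are serial.
(A) ψ → [R]⟨R⟩ψ is axiom B, which corresponds to symmetry. Every such R is symmetric — valid.
(B) [R]ψ → ⟨R⟩ψ (axiom D) characterises the serial frames. Every such R is serial — valid.
(C) ⟨R⟩[R]ψ → [R]ψ (the dual of axiom 5) characterises the euclidean frames. Such an R need not be euclidean — not valid.
(D) the dual of axiom 4: valid iff R is transitive. Such an R need not be transitive — not valid.
(E) [R]ψ → ψ is axiom T, which corresponds to reflexivity. Every such R is reflexive — valid.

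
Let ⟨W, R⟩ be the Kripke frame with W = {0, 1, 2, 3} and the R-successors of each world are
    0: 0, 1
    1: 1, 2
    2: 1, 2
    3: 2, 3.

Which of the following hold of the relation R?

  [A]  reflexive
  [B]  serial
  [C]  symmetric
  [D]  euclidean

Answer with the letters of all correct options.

A, B

(A) reflexive: each world relates to itself.
(B) serial: every world has an R-successor.
(C) not symmetric: 0 R 1 but not 1 R 0.
(D) not euclidean: 0 R 1 and 0 R 0 but not 1 R 0.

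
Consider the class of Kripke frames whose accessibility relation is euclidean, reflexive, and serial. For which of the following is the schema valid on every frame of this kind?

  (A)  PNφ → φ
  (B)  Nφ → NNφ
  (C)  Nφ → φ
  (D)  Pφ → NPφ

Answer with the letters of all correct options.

A, B, C, D

A relation that is euclidean, reflexive, and serial is also symmetric and transitive.
(A) PNφ → φ (the dual of axiom B) characterises the symmetric frames. Every such R is symmetric — valid.
(B) Nφ → NNφ is axiom 4; it is valid on a frame exactly when R is transitive. Every such R is transitive, so valid.
(C) Nφ → φ (axiom T) characterises the reflexive frames. Every such R is reflexive — valid.
(D) Pφ → NPφ (axiom 5) characterises the euclidean frames. Every such R is euclidean — valid.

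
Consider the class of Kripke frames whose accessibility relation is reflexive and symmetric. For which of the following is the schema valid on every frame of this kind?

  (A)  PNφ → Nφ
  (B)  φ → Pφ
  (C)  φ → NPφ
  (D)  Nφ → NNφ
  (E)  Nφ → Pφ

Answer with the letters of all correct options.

Reflexive relations are serial.
(A) PNφ → Nφ is the dual of axiom 5, which corresponds to the euclidean property. Such an R need not be euclidean — not valid.
(B) φ → Pφ is the dual of axiom T, which corresponds to reflexivity. Every such R is reflexive — valid.
(C) φ → NPφ is axiom B; it is valid on a frame exactly when R is symmetric. Every such R is symmetric, so valid.
(D) Nφ → NNφ (axiom 4) characterises the transitive frames. Such an R need not be transitive — not valid.
(E) axiom D: valid iff R is serial. Every such R is serial — valid.

B, C, E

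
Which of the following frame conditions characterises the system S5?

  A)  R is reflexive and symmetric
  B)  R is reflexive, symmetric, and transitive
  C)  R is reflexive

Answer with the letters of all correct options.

B

(A) this class determines B (= KTB), not S5.
(B) S5 is sound and complete for exactly this class.
(C) this class determines T (= KT), not S5.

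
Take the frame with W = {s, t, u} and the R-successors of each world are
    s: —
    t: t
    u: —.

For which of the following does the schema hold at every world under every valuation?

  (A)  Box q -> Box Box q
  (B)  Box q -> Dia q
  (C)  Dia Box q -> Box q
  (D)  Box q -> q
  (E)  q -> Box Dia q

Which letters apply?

R is not reflexive: not s R s.
R is symmetric: every R-edge is matched by its reverse.
R is transitive: R is closed under composition.
R is euclidean: any two R-successors of the same world are R-related.
R is not serial: s has no R-successor.
(A) Box q -> Box Box q (axiom 4) characterises the transitive frames. R is transitive — valid.
(B) Box q -> Dia q is axiom D, which corresponds to seriality. R is not serial — not valid.
(C) Dia Box q -> Box q is the dual of axiom 5; it is valid on a frame exactly when R is euclidean. R is euclidean, so valid.
(D) Box q -> q (axiom T) characterises the reflexive frames. R is not reflexive — not valid.
(E) axiom B: valid iff R is symmetric. R is symmetric — valid.

A, C, E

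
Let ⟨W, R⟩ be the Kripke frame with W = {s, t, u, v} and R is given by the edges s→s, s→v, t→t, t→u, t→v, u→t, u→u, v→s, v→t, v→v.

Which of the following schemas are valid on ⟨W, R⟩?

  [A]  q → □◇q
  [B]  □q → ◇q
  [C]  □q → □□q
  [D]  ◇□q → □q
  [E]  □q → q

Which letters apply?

R is reflexive: each world relates to itself.
R is symmetric: every R-edge is matched by its reverse.
R is not transitive: s R v and v R t but not s R t.
R is not euclidean: t R u and t R v but not u R v.
R is serial: every world has an R-successor.
(A) axiom B: valid iff R is symmetric. R is symmetric — valid.
(B) □q → ◇q is axiom D; it is valid on a frame exactly when R is serial. R is serial, so valid.
(C) axiom 4: valid iff R is transitive. R is not transitive — not valid.
(D) ◇□q → □q is the dual of axiom 5; it is valid on a frame exactly when R is euclidean. R is not euclidean, so not valid.
(E) □q → q (axiom T) characterises the reflexive frames. R is reflexive — valid.

A, B, E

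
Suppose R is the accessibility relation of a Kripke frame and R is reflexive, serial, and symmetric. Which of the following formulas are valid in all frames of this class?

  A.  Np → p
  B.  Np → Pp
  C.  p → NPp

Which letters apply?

A, B, C

(A) Np → p (axiom T) characterises the reflexive frames. Every such R is reflexive — valid.
(B) axiom D: valid iff R is serial. Every such R is serial — valid.
(C) p → NPp is axiom B, which corresponds to symmetry. Every such R is symmetric — valid.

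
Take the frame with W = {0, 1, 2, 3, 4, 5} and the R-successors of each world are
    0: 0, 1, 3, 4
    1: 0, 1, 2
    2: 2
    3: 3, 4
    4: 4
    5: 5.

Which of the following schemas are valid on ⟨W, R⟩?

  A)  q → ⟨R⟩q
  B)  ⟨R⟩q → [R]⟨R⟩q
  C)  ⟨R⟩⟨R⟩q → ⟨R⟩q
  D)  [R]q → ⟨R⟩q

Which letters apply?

A, D

R is reflexive: each world relates to itself.
R is not transitive: 0 R 1 and 1 R 2 but not 0 R 2.
R is not euclidean: 0 R 1 and 0 R 3 but not 1 R 3.
R is serial: every world has an R-successor.
(A) q → ⟨R⟩q is the dual of axiom T, which corresponds to reflexivity. R is reflexive — valid.
(B) ⟨R⟩q → [R]⟨R⟩q is axiom 5; it is valid on a frame exactly when R is euclidean. R is not euclidean, so not valid.
(C) the dual of axiom 4: valid iff R is transitive. R is not transitive — not valid.
(D) [R]q → ⟨R⟩q is axiom D, which corresponds to seriality. R is serial — valid.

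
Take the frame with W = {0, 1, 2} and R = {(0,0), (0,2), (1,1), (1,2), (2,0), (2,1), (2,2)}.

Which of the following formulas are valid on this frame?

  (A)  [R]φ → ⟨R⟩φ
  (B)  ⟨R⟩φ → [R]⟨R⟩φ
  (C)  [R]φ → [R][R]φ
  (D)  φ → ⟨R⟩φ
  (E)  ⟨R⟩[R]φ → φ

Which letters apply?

A, D, E

R is reflexive: each world relates to itself.
R is symmetric: every R-edge is matched by its reverse.
R is not transitive: 0 R 2 and 2 R 1 but not 0 R 1.
R is not euclidean: 2 R 0 and 2 R 1 but not 0 R 1.
R is serial: every world has an R-successor.
(A) [R]φ → ⟨R⟩φ is axiom D; it is valid on a frame exactly when R is serial. R is serial, so valid.
(B) ⟨R⟩φ → [R]⟨R⟩φ (axiom 5) characterises the euclidean frames. R is not euclidean — not valid.
(C) [R]φ → [R][R]φ is axiom 4; it is valid on a frame exactly when R is transitive. R is not transitive, so not valid.
(D) φ → ⟨R⟩φ is the dual of axiom T, which corresponds to reflexivity. R is reflexive — valid.
(E) ⟨R⟩[R]φ → φ (the dual of axiom B) characterises the symmetric frames. R is symmetric — valid.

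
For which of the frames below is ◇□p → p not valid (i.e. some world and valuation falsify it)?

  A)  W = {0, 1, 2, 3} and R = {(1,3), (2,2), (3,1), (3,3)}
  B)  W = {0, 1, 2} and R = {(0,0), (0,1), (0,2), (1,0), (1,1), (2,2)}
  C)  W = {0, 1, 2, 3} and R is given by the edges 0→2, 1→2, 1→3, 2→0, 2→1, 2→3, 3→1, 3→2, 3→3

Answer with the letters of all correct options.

B

The schema ◇□p → p is the dual of axiom B; it is valid on a frame iff R is symmetric.
(A) R is symmetric (every R-edge is matched by its reverse), so the schema is valid here.
(B) R is not symmetric (0 R 2 but not 2 R 0), so the schema fails here.
(C) R is symmetric (every R-edge is matched by its reverse), so the schema is valid here.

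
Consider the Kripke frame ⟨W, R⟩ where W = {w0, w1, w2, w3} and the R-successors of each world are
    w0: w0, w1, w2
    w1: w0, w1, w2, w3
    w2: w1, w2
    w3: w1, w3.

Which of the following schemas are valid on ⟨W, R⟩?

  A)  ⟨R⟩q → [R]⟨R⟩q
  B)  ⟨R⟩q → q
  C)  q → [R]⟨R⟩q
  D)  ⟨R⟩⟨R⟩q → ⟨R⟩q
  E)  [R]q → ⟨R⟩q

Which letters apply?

E

R is not symmetric: w0 R w2 but not w2 R w0.
R is not transitive: w0 R w1 and w1 R w3 but not w0 R w3.
R is not euclidean: w0 R w2 and w0 R w0 but not w2 R w0.
R is serial: every world has an R-successor.
R is not a subset of the identity: w0 R w1 with w0 ≠ w1.
(A) ⟨R⟩q → [R]⟨R⟩q is axiom 5, which corresponds to the euclidean property. R is not euclidean — not valid.
(B) ⟨R⟩q → q is the converse of T; it holds exactly when R ⊆ identity. Here R ⊄ identity — not valid.
(C) q → [R]⟨R⟩q is axiom B, which corresponds to symmetry. R is not symmetric — not valid.
(D) ⟨R⟩⟨R⟩q → ⟨R⟩q is the dual of axiom 4; it is valid on a frame exactly when R is transitive. R is not transitive, so not valid.
(E) [R]q → ⟨R⟩q is axiom D, which corresponds to seriality. R is serial — valid.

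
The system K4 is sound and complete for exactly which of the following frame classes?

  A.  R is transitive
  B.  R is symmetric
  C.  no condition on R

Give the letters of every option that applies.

A

(A) K4 is sound and complete for exactly this class.
(B) this class determines KB, not K4.
(C) this class determines K, not K4.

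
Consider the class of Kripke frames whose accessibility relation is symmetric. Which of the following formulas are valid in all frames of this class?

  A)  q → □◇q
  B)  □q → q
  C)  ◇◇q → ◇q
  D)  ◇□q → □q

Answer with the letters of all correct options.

A

(A) q → □◇q (axiom B) characterises the symmetric frames. Every such R is symmetric — valid.
(B) axiom T: valid iff R is reflexive. Such an R need not be reflexive — not valid.
(C) ◇◇q → ◇q is the dual of axiom 4; it is valid on a frame exactly when R is transitive. Such an R need not be transitive, so not valid.
(D) ◇□q → □q is the dual of axiom 5, which corresponds to the euclidean property. Such an R need not be euclidean — not valid.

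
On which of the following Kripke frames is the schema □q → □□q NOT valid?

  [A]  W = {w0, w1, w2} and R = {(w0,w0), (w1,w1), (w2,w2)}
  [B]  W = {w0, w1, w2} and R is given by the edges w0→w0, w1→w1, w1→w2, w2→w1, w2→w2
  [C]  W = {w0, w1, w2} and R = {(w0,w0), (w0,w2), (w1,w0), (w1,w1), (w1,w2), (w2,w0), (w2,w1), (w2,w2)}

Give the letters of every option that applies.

The schema □q → □□q is axiom 4; it is valid on a frame iff R is transitive.
(A) R is transitive (R is closed under composition), so the schema is valid here.
(B) R is transitive (R is closed under composition), so the schema is valid here.
(C) R is not transitive (w0 R w2 and w2 R w1 but not w0 R w1), so the schema fails here.

C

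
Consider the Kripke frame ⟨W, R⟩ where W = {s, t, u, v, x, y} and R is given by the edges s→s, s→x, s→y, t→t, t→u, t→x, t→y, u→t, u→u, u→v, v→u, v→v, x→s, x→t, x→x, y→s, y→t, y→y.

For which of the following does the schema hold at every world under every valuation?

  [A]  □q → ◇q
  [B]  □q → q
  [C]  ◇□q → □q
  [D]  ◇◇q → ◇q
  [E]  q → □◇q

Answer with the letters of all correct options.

R is reflexive: each world relates to itself.
R is symmetric: every R-edge is matched by its reverse.
R is not transitive: s R x and x R t but not s R t.
R is not euclidean: s R x and s R y but not x R y.
R is serial: every world has an R-successor.
(A) □q → ◇q is axiom D, which corresponds to seriality. R is serial — valid.
(B) □q → q (axiom T) characterises the reflexive frames. R is reflexive — valid.
(C) ◇□q → □q (the dual of axiom 5) characterises the euclidean frames. R is not euclidean — not valid.
(D) ◇◇q → ◇q (the dual of axiom 4) characterises the transitive frames. R is not transitive — not valid.
(E) q → □◇q (axiom B) characterises the symmetric frames. R is symmetric — valid.

A, B, E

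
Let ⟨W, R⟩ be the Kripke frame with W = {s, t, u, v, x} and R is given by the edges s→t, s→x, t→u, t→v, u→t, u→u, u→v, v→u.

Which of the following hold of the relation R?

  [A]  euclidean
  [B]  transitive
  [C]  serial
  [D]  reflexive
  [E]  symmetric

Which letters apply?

(A) not euclidean: s R t and s R x but not t R x.
(B) not transitive: s R t and t R u but not s R u.
(C) not serial: x has no R-successor.
(D) not reflexive: not s R s.
(E) not symmetric: s R t but not t R s.

none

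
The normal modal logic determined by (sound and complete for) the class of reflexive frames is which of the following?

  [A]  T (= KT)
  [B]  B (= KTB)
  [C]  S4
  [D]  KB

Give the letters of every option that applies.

(A) T (= KT) is determined by exactly this class.
(B) B (= KTB) is determined by the class of reflexive and symmetric frames.
(C) S4 is determined by the class of reflexive and transitive frames.
(D) KB is determined by the class of symmetric frames.

A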